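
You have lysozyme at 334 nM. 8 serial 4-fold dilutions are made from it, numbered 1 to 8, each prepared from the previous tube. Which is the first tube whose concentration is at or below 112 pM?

tube 6

Tube n has concentration 334 nM / 4ⁿ.
Need 4ⁿ ≥ 334 nM / 112 pM = 2982, so n ≥ 5.77.
First such tube: n = 6.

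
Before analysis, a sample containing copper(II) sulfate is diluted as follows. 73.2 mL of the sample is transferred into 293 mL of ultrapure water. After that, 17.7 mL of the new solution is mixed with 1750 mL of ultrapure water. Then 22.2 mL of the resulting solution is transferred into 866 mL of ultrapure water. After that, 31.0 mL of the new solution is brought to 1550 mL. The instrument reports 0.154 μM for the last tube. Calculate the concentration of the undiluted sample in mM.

154 mM

Overall dilution factor = 5.003 × 99.87 × 40.01 × 50 = 9.99 × 10⁵.
Original = 0.154 μM × 9.99 × 10⁵ = 1.54 × 10⁵ μM = 154 mM.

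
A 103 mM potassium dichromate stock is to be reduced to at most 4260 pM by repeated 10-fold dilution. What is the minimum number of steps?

Need 10ⁿ ≥ 2.42 × 10⁷, so n ≥ log(2.42 × 10⁷)/log(10) = 7.38.
Minimum whole steps: n = 8.

8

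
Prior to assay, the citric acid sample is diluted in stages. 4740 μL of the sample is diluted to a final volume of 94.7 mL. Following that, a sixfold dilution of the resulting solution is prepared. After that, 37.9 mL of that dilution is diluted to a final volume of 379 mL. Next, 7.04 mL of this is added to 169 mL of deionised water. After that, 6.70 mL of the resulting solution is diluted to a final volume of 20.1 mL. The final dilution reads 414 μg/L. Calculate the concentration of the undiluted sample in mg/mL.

Overall dilution factor = 19.98 × 6 × 10 × 25.01 × 3 = 8.99 × 10⁴.
Original = 414 μg/L × 8.99 × 10⁴ = 3.72 × 10⁷ μg/L = 37.2 mg/mL.

37.2 mg/mL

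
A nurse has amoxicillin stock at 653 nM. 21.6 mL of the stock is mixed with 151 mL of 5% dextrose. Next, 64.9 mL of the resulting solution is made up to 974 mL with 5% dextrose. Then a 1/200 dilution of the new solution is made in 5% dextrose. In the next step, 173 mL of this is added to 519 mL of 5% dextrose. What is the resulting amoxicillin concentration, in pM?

6.81 pM

Overall dilution factor = 7.991 × 15.01 × 200 × 4 = 9.59 × 10⁴.
653 nM / 9.59 × 10⁴ = 6.81 × 10⁻³ nM = 6.81 pM.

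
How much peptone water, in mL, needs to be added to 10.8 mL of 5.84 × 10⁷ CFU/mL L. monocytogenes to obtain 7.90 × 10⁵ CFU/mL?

V₂ = C₁V₁/C₂ = 5.84 × 10⁷ × 10.8 / 7.90 × 10⁵ = 798 mL.
Diluent to add = V₂ − V₁ = 798 − 10.8 = 788 mL.

788 mL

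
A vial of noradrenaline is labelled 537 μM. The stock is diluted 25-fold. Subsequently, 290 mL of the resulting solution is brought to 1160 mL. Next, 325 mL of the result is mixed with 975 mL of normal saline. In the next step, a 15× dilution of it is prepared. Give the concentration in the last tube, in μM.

Overall dilution factor = 25 × 4 × 4 × 15 = 6000.
537 μM / 6000 = 0.0895 μM.

0.0895 μM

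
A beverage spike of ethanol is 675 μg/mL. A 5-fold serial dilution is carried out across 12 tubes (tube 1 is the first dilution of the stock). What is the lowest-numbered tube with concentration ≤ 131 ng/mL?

tube 6

Tube n has concentration 675 μg/mL / 5ⁿ.
Need 5ⁿ ≥ 675 μg/mL / 131 ng/mL = 5153, so n ≥ 5.31.
First such tube: n = 6.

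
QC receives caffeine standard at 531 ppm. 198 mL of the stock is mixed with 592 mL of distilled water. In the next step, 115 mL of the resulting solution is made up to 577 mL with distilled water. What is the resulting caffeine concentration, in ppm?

26.5 ppm

Overall dilution factor = 3.990 × 5.017 = 20.0.
531 ppm / 20.0 = 26.5 ppm.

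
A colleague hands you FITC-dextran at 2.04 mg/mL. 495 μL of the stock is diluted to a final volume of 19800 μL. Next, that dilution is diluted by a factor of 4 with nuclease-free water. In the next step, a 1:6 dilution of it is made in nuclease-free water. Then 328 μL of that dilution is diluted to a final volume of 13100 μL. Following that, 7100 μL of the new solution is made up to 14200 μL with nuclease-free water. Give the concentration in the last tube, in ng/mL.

Overall dilution factor = 40 × 4 × 6 × 39.94 × 2 = 7.67 × 10⁴.
2.04 mg/mL / 7.67 × 10⁴ = 2.66 × 10⁻⁵ mg/mL = 26.6 ng/mL.

26.6 ng/mL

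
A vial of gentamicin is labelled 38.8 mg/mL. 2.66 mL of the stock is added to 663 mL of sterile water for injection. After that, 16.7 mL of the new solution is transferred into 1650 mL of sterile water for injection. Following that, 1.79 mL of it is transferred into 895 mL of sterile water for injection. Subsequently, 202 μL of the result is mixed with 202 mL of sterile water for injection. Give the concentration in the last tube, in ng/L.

3.10 ng/L

Overall dilution factor = 250.2 × 99.80 × 501 × 1001 = 1.25 × 10¹⁰.
38.8 mg/mL / 1.25 × 10¹⁰ = 3.10 × 10⁻⁹ mg/mL = 3.10 ng/L.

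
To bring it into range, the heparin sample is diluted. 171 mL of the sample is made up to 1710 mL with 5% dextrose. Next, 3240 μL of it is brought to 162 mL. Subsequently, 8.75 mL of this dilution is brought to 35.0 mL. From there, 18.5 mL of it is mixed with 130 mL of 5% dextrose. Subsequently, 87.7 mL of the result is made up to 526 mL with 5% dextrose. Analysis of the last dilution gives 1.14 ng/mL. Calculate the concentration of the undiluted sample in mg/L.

Overall dilution factor = 10 × 50 × 4 × 8.027 × 5.998 = 9.63 × 10⁴.
Original = 1.14 ng/mL × 9.63 × 10⁴ = 1.10 × 10⁵ ng/mL = 110 mg/L.

110 mg/L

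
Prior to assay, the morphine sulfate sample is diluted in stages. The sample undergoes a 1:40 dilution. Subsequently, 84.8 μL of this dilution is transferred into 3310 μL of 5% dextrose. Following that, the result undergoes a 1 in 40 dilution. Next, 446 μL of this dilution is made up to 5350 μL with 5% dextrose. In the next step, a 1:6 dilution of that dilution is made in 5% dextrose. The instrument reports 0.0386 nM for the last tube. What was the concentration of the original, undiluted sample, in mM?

0.178 mM

Overall dilution factor = 40 × 40.03 × 40 × 12.00 × 6 = 4.61 × 10⁶.
Original = 0.0386 nM × 4.61 × 10⁶ = 1.78 × 10⁵ nM = 0.178 mM.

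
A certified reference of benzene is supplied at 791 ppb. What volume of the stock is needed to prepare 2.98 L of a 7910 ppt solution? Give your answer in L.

0.0298 L

7910 ppt = 7.91 ppb.
V₁ = C₂V₂/C₁ = 7.91 × 2.98 / 791 = 0.0298 L.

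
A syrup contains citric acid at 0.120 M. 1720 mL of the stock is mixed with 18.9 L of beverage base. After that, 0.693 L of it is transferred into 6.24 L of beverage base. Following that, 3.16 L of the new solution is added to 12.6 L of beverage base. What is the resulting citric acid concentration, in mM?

Overall dilution factor = 11.99 × 10.00 × 4.987 = 598.
0.120 M / 598 = 2.01 × 10⁻⁴ M = 0.201 mM.

0.201 mM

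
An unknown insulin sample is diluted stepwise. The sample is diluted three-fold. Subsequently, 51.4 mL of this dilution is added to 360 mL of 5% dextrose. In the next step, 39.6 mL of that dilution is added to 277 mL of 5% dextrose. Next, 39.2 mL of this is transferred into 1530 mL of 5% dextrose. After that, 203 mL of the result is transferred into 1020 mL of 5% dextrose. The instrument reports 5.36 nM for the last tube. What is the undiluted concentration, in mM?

Overall dilution factor = 3 × 8.004 × 7.995 × 40.03 × 6.025 = 4.63 × 10⁴.
Original = 5.36 nM × 4.63 × 10⁴ = 2.48 × 10⁵ nM = 0.248 mM.

0.248 mM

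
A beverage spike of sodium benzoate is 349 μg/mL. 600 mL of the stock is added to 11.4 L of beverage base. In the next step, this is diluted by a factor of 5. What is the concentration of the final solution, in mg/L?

3.49 mg/L

Overall dilution factor = 20 × 5 = 100.
349 μg/mL / 100 = 3.49 μg/mL = 3.49 mg/L.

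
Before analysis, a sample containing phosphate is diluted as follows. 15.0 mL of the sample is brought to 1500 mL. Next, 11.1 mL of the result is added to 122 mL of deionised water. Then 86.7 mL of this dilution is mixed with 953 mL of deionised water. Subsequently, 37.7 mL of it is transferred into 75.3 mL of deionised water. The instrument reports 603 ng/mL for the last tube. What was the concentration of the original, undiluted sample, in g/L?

Overall dilution factor = 100 × 11.99 × 11.99 × 2.997 = 4.31 × 10⁴.
Original = 603 ng/mL × 4.31 × 10⁴ = 2.60 × 10⁷ ng/mL = 26.0 g/L.

26.0 g/L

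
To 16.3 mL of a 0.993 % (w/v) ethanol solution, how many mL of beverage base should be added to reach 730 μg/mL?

205 mL

730 μg/mL = 0.0730 % (w/v).
V₂ = C₁V₁/C₂ = 0.993 × 16.3 / 0.0730 = 222 mL.
Diluent to add = V₂ − V₁ = 222 − 16.3 = 205 mL.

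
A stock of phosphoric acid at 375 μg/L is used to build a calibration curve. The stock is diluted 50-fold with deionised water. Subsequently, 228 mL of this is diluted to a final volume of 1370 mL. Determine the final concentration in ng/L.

Overall dilution factor = 50 × 6.009 = 300.
375 μg/L / 300 = 1.25 μg/L = 1250 ng/L.

1250 ng/L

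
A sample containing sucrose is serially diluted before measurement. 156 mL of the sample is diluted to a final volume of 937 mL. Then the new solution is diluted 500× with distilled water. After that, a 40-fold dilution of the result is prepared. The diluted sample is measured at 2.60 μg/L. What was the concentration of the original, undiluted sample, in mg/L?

312 mg/L

Overall dilution factor = 6.006 × 500 × 40 = 1.20 × 10⁵.
Original = 2.60 μg/L × 1.20 × 10⁵ = 3.12 × 10⁵ μg/L = 312 mg/L.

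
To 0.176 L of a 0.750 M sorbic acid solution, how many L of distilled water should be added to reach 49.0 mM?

49.0 mM = 0.0490 M.
V₂ = C₁V₁/C₂ = 0.750 × 0.176 / 0.0490 = 2.69 L.
Diluent to add = V₂ − V₁ = 2.69 − 0.176 = 2.52 L.

2.52 L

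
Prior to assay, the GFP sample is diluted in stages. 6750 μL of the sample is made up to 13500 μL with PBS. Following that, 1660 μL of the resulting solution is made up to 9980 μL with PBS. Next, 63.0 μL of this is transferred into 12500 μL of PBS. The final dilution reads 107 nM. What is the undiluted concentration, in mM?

0.257 mM

Overall dilution factor = 2 × 6.012 × 199.4 = 2398.
Original = 107 nM × 2398 = 2.57 × 10⁵ nM = 0.257 mM.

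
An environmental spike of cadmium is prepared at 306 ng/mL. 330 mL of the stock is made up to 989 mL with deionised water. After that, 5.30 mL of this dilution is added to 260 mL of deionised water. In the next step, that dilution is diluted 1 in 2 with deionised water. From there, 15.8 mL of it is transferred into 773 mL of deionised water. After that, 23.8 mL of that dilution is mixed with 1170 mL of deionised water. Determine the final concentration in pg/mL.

0.407 pg/mL

Overall dilution factor = 2.997 × 50.06 × 2 × 49.92 × 50.16 = 7.51 × 10⁵.
306 ng/mL / 7.51 × 10⁵ = 4.07 × 10⁻⁴ ng/mL = 0.407 pg/mL.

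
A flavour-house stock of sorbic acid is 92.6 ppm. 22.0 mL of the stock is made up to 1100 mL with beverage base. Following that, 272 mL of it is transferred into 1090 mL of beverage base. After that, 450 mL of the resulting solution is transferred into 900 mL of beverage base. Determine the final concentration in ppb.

Overall dilution factor = 50 × 5.007 × 3 = 751.
92.6 ppm / 751 = 0.123 ppm = 123 ppb.

123 ppb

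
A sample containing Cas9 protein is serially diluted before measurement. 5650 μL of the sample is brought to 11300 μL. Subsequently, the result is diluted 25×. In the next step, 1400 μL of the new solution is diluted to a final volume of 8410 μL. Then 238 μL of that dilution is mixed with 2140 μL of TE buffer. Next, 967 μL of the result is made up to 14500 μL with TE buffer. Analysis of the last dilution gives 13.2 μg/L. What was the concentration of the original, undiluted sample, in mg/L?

594 mg/L

Overall dilution factor = 2 × 25 × 6.007 × 9.992 × 14.99 = 4.50 × 10⁴.
Original = 13.2 μg/L × 4.50 × 10⁴ = 5.94 × 10⁵ μg/L = 594 mg/L.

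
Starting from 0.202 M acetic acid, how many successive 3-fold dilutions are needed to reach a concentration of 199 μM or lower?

Need 3ⁿ ≥ 1015, so n ≥ log(1015)/log(3) = 6.30.
Minimum whole steps: n = 7.

7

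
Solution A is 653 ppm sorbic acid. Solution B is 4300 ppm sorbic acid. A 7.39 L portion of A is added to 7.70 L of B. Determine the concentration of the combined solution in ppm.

2510 ppm

C_mix = (C_A·V_A + C_B·V_B)/(V_A + V_B) = (653×7.39 + 4300×7.70) / 15.09 = 2514 ppm.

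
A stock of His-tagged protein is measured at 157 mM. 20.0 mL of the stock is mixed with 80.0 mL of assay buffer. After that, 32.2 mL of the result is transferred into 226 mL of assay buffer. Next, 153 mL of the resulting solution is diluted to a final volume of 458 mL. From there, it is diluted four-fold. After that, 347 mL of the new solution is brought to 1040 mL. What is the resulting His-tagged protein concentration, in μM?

109 μM

Overall dilution factor = 5 × 8.019 × 2.993 × 4 × 2.997 = 1439.
157 mM / 1439 = 0.109 mM = 109 μM.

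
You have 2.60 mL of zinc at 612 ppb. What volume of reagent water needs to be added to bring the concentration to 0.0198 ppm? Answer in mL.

0.0198 ppm = 19.8 ppb.
V₂ = C₁V₁/C₂ = 612 × 2.60 / 19.8 = 80.4 mL.
Diluent to add = V₂ − V₁ = 80.4 − 2.60 = 77.8 mL.

77.8 mL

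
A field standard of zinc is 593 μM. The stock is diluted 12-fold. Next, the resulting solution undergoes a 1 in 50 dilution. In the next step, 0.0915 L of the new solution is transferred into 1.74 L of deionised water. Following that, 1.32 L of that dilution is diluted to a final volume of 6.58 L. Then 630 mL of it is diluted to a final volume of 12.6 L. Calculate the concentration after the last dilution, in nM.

0.495 nM

Overall dilution factor = 12 × 50 × 20.02 × 4.985 × 20 = 1.20 × 10⁶.
593 μM / 1.20 × 10⁶ = 4.95 × 10⁻⁴ μM = 0.495 nM.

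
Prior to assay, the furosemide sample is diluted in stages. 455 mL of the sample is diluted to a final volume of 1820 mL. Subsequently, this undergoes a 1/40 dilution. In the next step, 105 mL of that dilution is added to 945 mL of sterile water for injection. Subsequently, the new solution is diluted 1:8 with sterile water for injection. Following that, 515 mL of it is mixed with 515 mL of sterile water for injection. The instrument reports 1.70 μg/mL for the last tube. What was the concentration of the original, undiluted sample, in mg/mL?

Overall dilution factor = 4 × 40 × 10 × 8 × 2 = 2.56 × 10⁴.
Original = 1.70 μg/mL × 2.56 × 10⁴ = 4.35 × 10⁴ μg/mL = 43.5 mg/mL.

43.5 mg/mL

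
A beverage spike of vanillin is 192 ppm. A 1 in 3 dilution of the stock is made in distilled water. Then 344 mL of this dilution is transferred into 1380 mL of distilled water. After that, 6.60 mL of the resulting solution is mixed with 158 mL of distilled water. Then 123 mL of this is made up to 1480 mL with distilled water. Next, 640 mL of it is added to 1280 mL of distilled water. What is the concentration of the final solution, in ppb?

Overall dilution factor = 3 × 5.012 × 24.94 × 12.03 × 3 = 1.35 × 10⁴.
192 ppm / 1.35 × 10⁴ = 0.0142 ppm = 14.2 ppb.

14.2 ppb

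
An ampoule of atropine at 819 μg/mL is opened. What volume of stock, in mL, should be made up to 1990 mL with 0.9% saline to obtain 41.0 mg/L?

41.0 mg/L = 41.0 μg/mL.
V₁ = C₂V₂/C₁ = 41.0 × 1990 / 819 = 99.6 mL.

99.6 mL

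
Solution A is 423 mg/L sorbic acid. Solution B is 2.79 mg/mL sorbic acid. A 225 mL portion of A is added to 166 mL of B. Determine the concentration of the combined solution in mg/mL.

1.43 mg/mL

C_B = 2.79 mg/mL = 2790 mg/L.
C_mix = (C_A·V_A + C_B·V_B)/(V_A + V_B) = (423×225 + 2790×166) / 391.0 = 1428 mg/L = 1.43 mg/mL.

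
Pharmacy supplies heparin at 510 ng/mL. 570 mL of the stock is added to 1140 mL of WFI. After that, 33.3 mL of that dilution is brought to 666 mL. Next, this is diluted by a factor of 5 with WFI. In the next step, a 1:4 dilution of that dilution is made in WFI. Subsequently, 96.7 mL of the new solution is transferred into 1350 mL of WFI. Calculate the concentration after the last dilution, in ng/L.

28.4 ng/L

Overall dilution factor = 3 × 20 × 5 × 4 × 14.96 = 1.80 × 10⁴.
510 ng/mL / 1.80 × 10⁴ = 0.0284 ng/mL = 28.4 ng/L.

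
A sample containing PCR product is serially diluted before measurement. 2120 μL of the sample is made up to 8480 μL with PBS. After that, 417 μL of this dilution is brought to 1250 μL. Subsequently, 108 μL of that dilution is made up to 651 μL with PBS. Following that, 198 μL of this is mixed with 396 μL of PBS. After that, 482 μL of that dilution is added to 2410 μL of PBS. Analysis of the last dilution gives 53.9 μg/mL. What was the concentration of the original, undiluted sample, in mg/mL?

70.1 mg/mL

Overall dilution factor = 4 × 2.998 × 6.028 × 3 × 6 = 1301.
Original = 53.9 μg/mL × 1301 = 7.01 × 10⁴ μg/mL = 70.1 mg/mL.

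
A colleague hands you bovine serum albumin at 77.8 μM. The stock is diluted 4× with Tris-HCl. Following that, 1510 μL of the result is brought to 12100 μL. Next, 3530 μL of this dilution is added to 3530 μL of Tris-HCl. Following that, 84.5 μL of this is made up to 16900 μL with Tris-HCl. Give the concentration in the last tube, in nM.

Overall dilution factor = 4 × 8.013 × 2 × 200 = 1.28 × 10⁴.
77.8 μM / 1.28 × 10⁴ = 6.07 × 10⁻³ μM = 6.07 nM.

6.07 nM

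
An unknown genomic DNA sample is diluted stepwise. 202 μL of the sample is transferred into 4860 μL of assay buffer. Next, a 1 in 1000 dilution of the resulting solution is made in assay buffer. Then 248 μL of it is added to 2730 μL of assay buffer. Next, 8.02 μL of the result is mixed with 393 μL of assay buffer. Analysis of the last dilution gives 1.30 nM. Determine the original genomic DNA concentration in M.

0.0196 M

Overall dilution factor = 25.06 × 1000 × 12.01 × 50.00 = 1.50 × 10⁷.
Original = 1.30 nM × 1.50 × 10⁷ = 1.96 × 10⁷ nM = 0.0196 M.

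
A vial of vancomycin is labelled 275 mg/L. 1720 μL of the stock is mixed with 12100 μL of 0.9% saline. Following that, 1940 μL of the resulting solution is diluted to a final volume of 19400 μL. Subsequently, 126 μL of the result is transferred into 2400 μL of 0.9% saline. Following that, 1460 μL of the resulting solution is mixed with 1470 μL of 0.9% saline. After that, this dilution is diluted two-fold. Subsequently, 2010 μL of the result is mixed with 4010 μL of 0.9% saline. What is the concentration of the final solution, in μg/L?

Overall dilution factor = 8.035 × 10 × 20.05 × 2.007 × 2 × 2.995 = 1.94 × 10⁴.
275 mg/L / 1.94 × 10⁴ = 0.0142 mg/L = 14.2 μg/L.

14.2 μg/L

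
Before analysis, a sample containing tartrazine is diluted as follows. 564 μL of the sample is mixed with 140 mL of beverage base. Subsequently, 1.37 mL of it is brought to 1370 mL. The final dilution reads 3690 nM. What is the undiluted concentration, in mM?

920 mM

Overall dilution factor = 249.2 × 1000 = 2.49 × 10⁵.
Original = 3690 nM × 2.49 × 10⁵ = 9.20 × 10⁸ nM = 920 mM.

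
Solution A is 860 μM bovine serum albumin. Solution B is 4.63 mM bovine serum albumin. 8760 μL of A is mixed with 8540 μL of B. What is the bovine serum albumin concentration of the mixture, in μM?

2720 μM

C_B = 4.63 mM = 4630 μM.
C_mix = (C_A·V_A + C_B·V_B)/(V_A + V_B) = (860×8760 + 4630×8540) / 17300 = 2721 μM.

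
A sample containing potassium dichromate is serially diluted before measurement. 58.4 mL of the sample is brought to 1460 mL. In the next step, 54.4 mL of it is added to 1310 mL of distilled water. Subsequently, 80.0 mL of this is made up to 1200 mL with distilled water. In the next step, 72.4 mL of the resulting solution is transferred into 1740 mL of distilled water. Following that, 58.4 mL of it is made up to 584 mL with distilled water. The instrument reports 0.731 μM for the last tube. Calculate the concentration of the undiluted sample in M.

Overall dilution factor = 25 × 25.08 × 15 × 25.03 × 10 = 2.35 × 10⁶.
Original = 0.731 μM × 2.35 × 10⁶ = 1.72 × 10⁶ μM = 1.72 M.

1.72 M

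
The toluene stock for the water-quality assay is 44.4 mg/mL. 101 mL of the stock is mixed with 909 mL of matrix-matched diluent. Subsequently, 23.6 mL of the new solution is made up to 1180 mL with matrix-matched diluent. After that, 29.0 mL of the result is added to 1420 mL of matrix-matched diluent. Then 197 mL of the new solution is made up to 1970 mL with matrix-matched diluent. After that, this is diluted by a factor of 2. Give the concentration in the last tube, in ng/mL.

88.9 ng/mL

Overall dilution factor = 10 × 50 × 49.97 × 10 × 2 = 5.00 × 10⁵.
44.4 mg/mL / 5.00 × 10⁵ = 8.89 × 10⁻⁵ mg/mL = 88.9 ng/mL.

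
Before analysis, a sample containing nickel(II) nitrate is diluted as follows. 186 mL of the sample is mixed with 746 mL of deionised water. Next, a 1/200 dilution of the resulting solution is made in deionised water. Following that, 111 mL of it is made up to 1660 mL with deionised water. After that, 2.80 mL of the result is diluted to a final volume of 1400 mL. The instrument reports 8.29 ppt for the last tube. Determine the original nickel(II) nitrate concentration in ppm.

Overall dilution factor = 5.011 × 200 × 14.95 × 500 = 7.49 × 10⁶.
Original = 8.29 ppt × 7.49 × 10⁶ = 6.21 × 10⁷ ppt = 62.1 ppm.

62.1 ppm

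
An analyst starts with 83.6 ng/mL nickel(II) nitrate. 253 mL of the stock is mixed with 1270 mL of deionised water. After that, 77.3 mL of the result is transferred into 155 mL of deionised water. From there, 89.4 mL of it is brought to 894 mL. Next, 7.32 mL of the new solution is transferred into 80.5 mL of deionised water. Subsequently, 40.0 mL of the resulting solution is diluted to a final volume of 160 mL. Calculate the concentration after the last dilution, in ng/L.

9.63 ng/L

Overall dilution factor = 6.020 × 3.005 × 10 × 12.00 × 4 = 8681.
83.6 ng/mL / 8681 = 9.63 × 10⁻³ ng/mL = 9.63 ng/L.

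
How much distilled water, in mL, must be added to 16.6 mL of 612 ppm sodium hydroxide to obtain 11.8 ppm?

844 mL

V₂ = C₁V₁/C₂ = 612 × 16.6 / 11.8 = 861 mL.
Diluent to add = V₂ − V₁ = 861 − 16.6 = 844 mL.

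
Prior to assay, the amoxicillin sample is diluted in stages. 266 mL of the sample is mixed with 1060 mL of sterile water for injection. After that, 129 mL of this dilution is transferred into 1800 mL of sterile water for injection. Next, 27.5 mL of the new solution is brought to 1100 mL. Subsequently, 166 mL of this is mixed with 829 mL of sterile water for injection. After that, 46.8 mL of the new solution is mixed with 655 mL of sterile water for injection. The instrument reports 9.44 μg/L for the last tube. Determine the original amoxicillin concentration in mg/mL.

2.53 mg/mL

Overall dilution factor = 4.985 × 14.95 × 40 × 5.994 × 15.00 = 2.68 × 10⁵.
Original = 9.44 μg/L × 2.68 × 10⁵ = 2.53 × 10⁶ μg/L = 2.53 mg/mL.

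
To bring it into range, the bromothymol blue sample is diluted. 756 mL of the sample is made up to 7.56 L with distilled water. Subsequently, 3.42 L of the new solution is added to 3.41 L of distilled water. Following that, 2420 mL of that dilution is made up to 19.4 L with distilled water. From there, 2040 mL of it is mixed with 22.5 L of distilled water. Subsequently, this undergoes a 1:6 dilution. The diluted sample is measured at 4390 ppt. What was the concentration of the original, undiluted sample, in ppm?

50.7 ppm

Overall dilution factor = 10 × 1.997 × 8.017 × 12.03 × 6 = 1.16 × 10⁴.
Original = 4390 ppt × 1.16 × 10⁴ = 5.07 × 10⁷ ppt = 50.7 ppm.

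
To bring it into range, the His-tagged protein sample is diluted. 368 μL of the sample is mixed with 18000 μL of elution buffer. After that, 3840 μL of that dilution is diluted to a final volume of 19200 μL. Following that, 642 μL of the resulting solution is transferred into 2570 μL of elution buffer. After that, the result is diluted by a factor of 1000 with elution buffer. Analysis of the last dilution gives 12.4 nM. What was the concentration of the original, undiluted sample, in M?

0.0155 M

Overall dilution factor = 49.91 × 5 × 5.003 × 1000 = 1.25 × 10⁶.
Original = 12.4 nM × 1.25 × 10⁶ = 1.55 × 10⁷ nM = 0.0155 M.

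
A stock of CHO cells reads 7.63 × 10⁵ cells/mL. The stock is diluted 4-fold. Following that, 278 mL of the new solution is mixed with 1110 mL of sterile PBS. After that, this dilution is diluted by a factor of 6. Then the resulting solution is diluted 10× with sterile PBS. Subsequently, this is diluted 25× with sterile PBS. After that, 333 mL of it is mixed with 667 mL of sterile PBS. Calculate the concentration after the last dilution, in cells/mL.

8.48 cells/mL

Overall dilution factor = 4 × 4.993 × 6 × 10 × 25 × 3.003 = 9.00 × 10⁴.
7.63 × 10⁵ cells/mL / 9.00 × 10⁴ = 8.48 cells/mL.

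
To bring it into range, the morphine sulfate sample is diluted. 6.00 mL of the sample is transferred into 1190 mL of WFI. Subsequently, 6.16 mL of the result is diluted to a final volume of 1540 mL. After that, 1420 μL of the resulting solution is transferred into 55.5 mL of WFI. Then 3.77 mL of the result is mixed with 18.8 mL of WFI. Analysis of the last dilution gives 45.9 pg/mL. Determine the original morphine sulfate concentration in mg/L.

549 mg/L

Overall dilution factor = 199.3 × 250 × 40.08 × 5.987 = 1.20 × 10⁷.
Original = 45.9 pg/mL × 1.20 × 10⁷ = 5.49 × 10⁸ pg/mL = 549 mg/L.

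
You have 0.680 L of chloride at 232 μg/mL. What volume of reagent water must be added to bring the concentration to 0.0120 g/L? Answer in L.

12.5 L

0.0120 g/L = 12.0 μg/mL.
V₂ = C₁V₁/C₂ = 232 × 0.680 / 12.0 = 13.1 L.
Diluent to add = V₂ − V₁ = 13.1 − 0.680 = 12.5 L.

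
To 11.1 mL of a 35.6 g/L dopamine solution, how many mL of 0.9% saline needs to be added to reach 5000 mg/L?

67.9 mL

5000 mg/L = 5.00 g/L.
V₂ = C₁V₁/C₂ = 35.6 × 11.1 / 5.00 = 79.0 mL.
Diluent to add = V₂ − V₁ = 79.0 − 11.1 = 67.9 mL.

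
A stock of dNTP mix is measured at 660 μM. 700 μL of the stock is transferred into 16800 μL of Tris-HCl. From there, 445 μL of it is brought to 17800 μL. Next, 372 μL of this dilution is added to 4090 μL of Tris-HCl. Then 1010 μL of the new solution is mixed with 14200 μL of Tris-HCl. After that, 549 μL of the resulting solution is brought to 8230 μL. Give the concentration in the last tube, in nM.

Overall dilution factor = 25 × 40 × 11.99 × 15.06 × 14.99 = 2.71 × 10⁶.
660 μM / 2.71 × 10⁶ = 2.44 × 10⁻⁴ μM = 0.244 nM.

0.244 nM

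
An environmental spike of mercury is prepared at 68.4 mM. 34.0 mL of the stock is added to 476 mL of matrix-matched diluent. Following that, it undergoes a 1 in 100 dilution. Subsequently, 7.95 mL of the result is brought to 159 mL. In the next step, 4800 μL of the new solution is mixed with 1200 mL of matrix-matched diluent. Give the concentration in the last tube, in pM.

9080 pM

Overall dilution factor = 15 × 100 × 20 × 251 = 7.53 × 10⁶.
68.4 mM / 7.53 × 10⁶ = 9.08 × 10⁻⁶ mM = 9080 pM.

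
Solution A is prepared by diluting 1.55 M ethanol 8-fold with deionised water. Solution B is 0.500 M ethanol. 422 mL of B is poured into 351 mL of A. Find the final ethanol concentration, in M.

0.361 M

C_A = 1.55 M / 8 = 0.194 M.
C_mix = (C_A·V_A + C_B·V_B)/(V_A + V_B) = (0.194×351 + 0.500×422) / 773.0 = 0.361 M.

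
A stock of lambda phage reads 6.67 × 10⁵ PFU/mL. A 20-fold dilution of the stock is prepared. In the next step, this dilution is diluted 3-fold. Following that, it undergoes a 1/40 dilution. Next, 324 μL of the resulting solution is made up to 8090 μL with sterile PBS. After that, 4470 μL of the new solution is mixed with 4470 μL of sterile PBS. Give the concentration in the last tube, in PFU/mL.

Overall dilution factor = 20 × 3 × 40 × 24.97 × 2 = 1.20 × 10⁵.
6.67 × 10⁵ PFU/mL / 1.20 × 10⁵ = 5.57 PFU/mL.

5.57 PFU/mL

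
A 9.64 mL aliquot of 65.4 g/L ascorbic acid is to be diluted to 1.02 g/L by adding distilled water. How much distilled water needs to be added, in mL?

V₂ = C₁V₁/C₂ = 65.4 × 9.64 / 1.02 = 618 mL.
Diluent to add = V₂ − V₁ = 618 − 9.64 = 608 mL.

608 mL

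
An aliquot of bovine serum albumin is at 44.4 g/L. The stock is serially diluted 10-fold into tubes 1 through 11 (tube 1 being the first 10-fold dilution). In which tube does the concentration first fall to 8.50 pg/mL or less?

Tube n has concentration 44.4 g/L / 10ⁿ.
Need 10ⁿ ≥ 44.4 g/L / 8.50 pg/mL = 5.22 × 10⁹, so n ≥ 9.72.
First such tube: n = 10.

tube 10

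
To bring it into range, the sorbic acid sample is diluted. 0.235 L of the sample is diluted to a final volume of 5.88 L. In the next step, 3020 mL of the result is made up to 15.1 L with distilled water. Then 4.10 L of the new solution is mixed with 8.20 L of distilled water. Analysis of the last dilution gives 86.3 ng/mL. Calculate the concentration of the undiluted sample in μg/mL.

32.4 μg/mL

Overall dilution factor = 25.02 × 5 × 3 = 375.
Original = 86.3 ng/mL × 375 = 3.24 × 10⁴ ng/mL = 32.4 μg/mL.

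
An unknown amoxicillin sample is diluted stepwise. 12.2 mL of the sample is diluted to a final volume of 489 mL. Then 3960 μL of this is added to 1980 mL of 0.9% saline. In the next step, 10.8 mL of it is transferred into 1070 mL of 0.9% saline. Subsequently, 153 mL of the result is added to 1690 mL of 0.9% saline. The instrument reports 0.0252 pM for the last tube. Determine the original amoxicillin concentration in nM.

610 nM

Overall dilution factor = 40.08 × 501 × 100.1 × 12.05 = 2.42 × 10⁷.
Original = 0.0252 pM × 2.42 × 10⁷ = 6.10 × 10⁵ pM = 610 nM.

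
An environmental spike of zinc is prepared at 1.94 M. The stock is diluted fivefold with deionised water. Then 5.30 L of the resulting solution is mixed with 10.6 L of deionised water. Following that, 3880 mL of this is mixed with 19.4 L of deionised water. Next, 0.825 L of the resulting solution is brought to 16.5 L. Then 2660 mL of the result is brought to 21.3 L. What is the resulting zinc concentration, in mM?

Overall dilution factor = 5 × 3 × 6 × 20 × 8.008 = 1.44 × 10⁴.
1.94 M / 1.44 × 10⁴ = 1.35 × 10⁻⁴ M = 0.135 mM.

0.135 mM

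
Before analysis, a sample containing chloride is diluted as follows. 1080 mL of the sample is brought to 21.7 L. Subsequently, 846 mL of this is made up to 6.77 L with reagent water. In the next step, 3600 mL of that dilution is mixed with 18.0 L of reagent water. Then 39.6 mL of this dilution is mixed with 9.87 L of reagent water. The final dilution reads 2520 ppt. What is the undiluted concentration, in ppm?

Overall dilution factor = 20.09 × 8.002 × 6 × 250.2 = 2.41 × 10⁵.
Original = 2520 ppt × 2.41 × 10⁵ = 6.08 × 10⁸ ppt = 608 ppm.

608 ppm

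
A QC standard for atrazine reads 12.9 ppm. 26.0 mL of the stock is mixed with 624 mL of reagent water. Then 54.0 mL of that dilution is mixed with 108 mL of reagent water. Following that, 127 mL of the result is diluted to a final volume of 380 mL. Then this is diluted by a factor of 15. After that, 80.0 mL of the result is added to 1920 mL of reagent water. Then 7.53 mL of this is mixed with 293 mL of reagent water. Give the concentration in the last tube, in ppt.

Overall dilution factor = 25 × 3 × 2.992 × 15 × 25 × 39.91 = 3.36 × 10⁶.
12.9 ppm / 3.36 × 10⁶ = 3.84 × 10⁻⁶ ppm = 3.84 ppt.

3.84 ppt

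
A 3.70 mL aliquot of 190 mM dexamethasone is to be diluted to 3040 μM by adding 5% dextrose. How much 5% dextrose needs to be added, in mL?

228 mL

3040 μM = 3.04 mM.
V₂ = C₁V₁/C₂ = 190 × 3.70 / 3.04 = 231 mL.
Diluent to add = V₂ − V₁ = 231 − 3.70 = 228 mL.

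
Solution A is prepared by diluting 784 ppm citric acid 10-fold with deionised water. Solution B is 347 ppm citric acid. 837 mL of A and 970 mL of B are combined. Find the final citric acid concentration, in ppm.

223 ppm

C_A = 784 ppm / 10 = 78.4 ppm.
C_mix = (C_A·V_A + C_B·V_B)/(V_A + V_B) = (78.4×837 + 347×970) / 1807 = 223 ppm.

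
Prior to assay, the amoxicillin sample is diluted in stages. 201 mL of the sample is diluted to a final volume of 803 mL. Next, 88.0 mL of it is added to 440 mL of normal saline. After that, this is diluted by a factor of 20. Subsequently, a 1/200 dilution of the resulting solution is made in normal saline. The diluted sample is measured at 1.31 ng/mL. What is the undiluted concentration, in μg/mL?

126 μg/mL

Overall dilution factor = 3.995 × 6 × 20 × 200 = 9.59 × 10⁴.
Original = 1.31 ng/mL × 9.59 × 10⁴ = 1.26 × 10⁵ ng/mL = 126 μg/mL.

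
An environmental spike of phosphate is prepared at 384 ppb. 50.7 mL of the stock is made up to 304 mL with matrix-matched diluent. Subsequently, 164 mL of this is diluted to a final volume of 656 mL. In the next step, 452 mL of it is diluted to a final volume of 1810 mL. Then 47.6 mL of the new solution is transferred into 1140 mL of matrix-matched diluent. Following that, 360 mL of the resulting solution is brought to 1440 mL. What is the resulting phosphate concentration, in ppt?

40.1 ppt

Overall dilution factor = 5.996 × 4 × 4.004 × 24.95 × 4 = 9585.
384 ppb / 9585 = 0.0401 ppb = 40.1 ppt.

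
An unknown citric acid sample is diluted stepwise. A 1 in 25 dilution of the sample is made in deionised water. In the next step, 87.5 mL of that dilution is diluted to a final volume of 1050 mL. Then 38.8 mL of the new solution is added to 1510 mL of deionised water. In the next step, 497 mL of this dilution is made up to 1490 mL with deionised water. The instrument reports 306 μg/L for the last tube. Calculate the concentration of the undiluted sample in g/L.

11.0 g/L

Overall dilution factor = 25 × 12 × 39.92 × 2.998 = 3.59 × 10⁴.
Original = 306 μg/L × 3.59 × 10⁴ = 1.10 × 10⁷ μg/L = 11.0 g/L.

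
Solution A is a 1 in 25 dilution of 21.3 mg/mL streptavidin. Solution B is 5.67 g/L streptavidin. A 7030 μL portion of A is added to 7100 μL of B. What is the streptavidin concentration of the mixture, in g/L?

C_A = 21.3 mg/mL / 25 = 0.852 mg/mL.
C_B = 5.67 g/L = 5.67 mg/mL.
C_mix = (C_A·V_A + C_B·V_B)/(V_A + V_B) = (0.852×7030 + 5.67×7100) / 14130 = 3.27 mg/mL = 3.27 g/L.

3.27 g/L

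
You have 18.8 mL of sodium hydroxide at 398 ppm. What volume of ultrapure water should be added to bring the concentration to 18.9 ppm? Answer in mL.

V₂ = C₁V₁/C₂ = 398 × 18.8 / 18.9 = 396 mL.
Diluent to add = V₂ − V₁ = 396 − 18.8 = 377 mL.

377 mL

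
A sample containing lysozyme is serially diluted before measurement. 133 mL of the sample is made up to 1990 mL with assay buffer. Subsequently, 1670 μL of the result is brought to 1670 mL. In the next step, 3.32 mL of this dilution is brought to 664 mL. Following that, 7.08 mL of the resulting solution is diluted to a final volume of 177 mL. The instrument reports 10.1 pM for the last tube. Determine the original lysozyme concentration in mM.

0.756 mM

Overall dilution factor = 14.96 × 1000 × 200 × 25 = 7.48 × 10⁷.
Original = 10.1 pM × 7.48 × 10⁷ = 7.56 × 10⁸ pM = 0.756 mM.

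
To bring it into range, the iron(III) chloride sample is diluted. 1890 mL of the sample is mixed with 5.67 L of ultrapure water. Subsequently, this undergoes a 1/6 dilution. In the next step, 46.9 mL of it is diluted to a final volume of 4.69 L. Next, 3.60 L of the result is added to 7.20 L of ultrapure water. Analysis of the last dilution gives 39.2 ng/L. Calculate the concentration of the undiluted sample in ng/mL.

Overall dilution factor = 4 × 6 × 100 × 3 = 7200.
Original = 39.2 ng/L × 7200 = 2.82 × 10⁵ ng/L = 282 ng/mL.

282 ng/mL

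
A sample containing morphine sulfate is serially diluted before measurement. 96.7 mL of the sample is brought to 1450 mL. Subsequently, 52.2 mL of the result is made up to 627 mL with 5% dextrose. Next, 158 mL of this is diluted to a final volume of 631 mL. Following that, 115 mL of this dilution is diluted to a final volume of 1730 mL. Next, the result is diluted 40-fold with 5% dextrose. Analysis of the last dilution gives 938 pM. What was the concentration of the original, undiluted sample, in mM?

Overall dilution factor = 14.99 × 12.01 × 3.994 × 15.04 × 40 = 4.33 × 10⁵.
Original = 938 pM × 4.33 × 10⁵ = 4.06 × 10⁸ pM = 0.406 mM.

0.406 mM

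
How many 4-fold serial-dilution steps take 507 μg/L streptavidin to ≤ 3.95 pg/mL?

Need 4ⁿ ≥ 1.28 × 10⁵, so n ≥ log(1.28 × 10⁵)/log(4) = 8.48.
Minimum whole steps: n = 9.

9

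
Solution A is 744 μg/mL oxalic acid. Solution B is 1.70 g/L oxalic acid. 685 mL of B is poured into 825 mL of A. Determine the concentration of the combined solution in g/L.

1.18 g/L

C_B = 1.70 g/L = 1700 μg/mL.
C_mix = (C_A·V_A + C_B·V_B)/(V_A + V_B) = (744×825 + 1700×685) / 1510 = 1178 μg/mL = 1.18 g/L.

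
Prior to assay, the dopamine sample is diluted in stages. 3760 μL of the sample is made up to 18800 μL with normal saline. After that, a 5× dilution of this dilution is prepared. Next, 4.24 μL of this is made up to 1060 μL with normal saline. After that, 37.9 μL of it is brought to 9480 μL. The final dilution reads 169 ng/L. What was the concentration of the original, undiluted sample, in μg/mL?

264 μg/mL

Overall dilution factor = 5 × 5 × 250 × 250.1 = 1.56 × 10⁶.
Original = 169 ng/L × 1.56 × 10⁶ = 2.64 × 10⁸ ng/L = 264 μg/mL.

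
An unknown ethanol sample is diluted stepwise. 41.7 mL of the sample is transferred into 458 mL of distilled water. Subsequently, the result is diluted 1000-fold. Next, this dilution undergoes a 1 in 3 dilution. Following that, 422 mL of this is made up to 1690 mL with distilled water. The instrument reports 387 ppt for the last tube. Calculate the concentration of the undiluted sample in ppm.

55.7 ppm

Overall dilution factor = 11.98 × 1000 × 3 × 4.005 = 1.44 × 10⁵.
Original = 387 ppt × 1.44 × 10⁵ = 5.57 × 10⁷ ppt = 55.7 ppm.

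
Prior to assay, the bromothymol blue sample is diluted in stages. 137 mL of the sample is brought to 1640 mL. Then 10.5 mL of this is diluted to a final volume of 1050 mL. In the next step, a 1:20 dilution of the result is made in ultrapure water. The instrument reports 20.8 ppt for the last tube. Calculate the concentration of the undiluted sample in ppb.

Overall dilution factor = 11.97 × 100 × 20 = 2.39 × 10⁴.
Original = 20.8 ppt × 2.39 × 10⁴ = 4.98 × 10⁵ ppt = 498 ppb.

498 ppb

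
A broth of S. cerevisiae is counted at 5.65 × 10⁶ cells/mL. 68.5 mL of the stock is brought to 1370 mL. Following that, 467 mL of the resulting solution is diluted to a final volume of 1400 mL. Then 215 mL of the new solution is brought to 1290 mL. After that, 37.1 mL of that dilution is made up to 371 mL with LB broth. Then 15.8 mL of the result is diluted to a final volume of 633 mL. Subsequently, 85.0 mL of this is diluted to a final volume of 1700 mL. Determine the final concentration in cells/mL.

Overall dilution factor = 20 × 2.998 × 6 × 10 × 40.06 × 20 = 2.88 × 10⁶.
5.65 × 10⁶ cells/mL / 2.88 × 10⁶ = 1.96 cells/mL.

1.96 cells/mL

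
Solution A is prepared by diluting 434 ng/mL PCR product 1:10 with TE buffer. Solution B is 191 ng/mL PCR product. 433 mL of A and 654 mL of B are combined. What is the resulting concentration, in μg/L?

132 μg/L

C_A = 434 ng/mL / 10 = 43.4 ng/mL.
C_mix = (C_A·V_A + C_B·V_B)/(V_A + V_B) = (43.4×433 + 191×654) / 1087 = 132 ng/mL = 132 μg/L.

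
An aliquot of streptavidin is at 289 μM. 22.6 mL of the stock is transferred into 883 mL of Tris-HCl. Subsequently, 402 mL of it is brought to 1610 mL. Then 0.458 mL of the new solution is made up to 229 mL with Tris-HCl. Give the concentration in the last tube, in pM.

3600 pM

Overall dilution factor = 40.07 × 4.005 × 500 = 8.02 × 10⁴.
289 μM / 8.02 × 10⁴ = 3.60 × 10⁻³ μM = 3600 pM.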